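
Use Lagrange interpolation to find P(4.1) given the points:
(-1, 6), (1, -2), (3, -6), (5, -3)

Lagrange interpolation formula:
P(x) = Σ yᵢ × Lᵢ(x)
where Lᵢ(x) = Π_{j≠i} (x - xⱼ)/(xᵢ - xⱼ)

L_0(4.1) = (4.1 - 1)/(-1 - 1) × (4.1 - 3)/(-1 - 3) × (4.1 - 5)/(-1 - 5) = 0.063937
L_1(4.1) = (4.1 - (-1))/(1 - (-1)) × (4.1 - 3)/(1 - 3) × (4.1 - 5)/(1 - 5) = -0.315562
L_2(4.1) = (4.1 - (-1))/(3 - (-1)) × (4.1 - 1)/(3 - 1) × (4.1 - 5)/(3 - 5) = 0.889313
L_3(4.1) = (4.1 - (-1))/(5 - (-1)) × (4.1 - 1)/(5 - 1) × (4.1 - 3)/(5 - 3) = 0.362312

P(4.1) = 6×L_0(4.1) + (-2)×L_1(4.1) + (-6)×L_2(4.1) + (-3)×L_3(4.1)
P(4.1) = -5.408063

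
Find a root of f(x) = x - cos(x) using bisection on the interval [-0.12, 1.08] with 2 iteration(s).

f(x) = x - cos(x)
Initial interval: [-0.12, 1.08]

Iteration 1:
  c_1 = (-0.120000 + 1.080000)/2 = 0.480000
  f(c_1) = f(0.480000) = -0.406995
  f(a) × f(c) ≥ 0, new interval: [0.480000, 1.080000]
Iteration 2:
  c_2 = (0.480000 + 1.080000)/2 = 0.780000
  f(c_2) = f(0.780000) = 0.069086
  f(a) × f(c) < 0, new interval: [0.480000, 0.780000]

After 2 iteration(s), the approximation is c_2 = 0.780000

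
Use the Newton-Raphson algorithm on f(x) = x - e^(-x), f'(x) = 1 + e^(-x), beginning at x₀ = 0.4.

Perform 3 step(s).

f(x) = x - e^(-x)
f'(x) = 1 + e^(-x)
x₀ = 0.4

Newton-Raphson formula: x_{n+1} = x_n - f(x_n)/f'(x_n)

Iteration 1:
  f(0.400000) = -0.270320
  f'(0.400000) = 1.670320
  x_1 = 0.400000 - (-0.270320)/1.670320 = 0.561837
Iteration 2:
  f(0.561837) = -0.008323
  f'(0.561837) = 1.570161
  x_2 = 0.561837 - (-0.008323)/1.570161 = 0.567138
Iteration 3:
  f(0.567138) = -0.000008
  f'(0.567138) = 1.567146
  x_3 = 0.567138 - (-0.000008)/1.567146 = 0.567143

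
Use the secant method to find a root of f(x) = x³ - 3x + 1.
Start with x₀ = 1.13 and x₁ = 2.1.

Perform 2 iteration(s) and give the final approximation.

f(x) = x³ - 3x + 1
x₀ = 1.13, x₁ = 2.1

Secant formula: x_{n+1} = x_n - f(x_n)(x_n - x_{n-1})/(f(x_n) - f(x_{n-1}))

Iteration 1:
  f(1.130000) = -0.947103
  f(2.100000) = 3.961000
  x_2 = 2.100000 - 3.961000×(2.100000 - 1.130000)/(3.961000 - (-0.947103))
       = 1.317178
Iteration 2:
  f(2.100000) = 3.961000
  f(1.317178) = -0.666285
  x_3 = 1.317178 - (-0.666285)×(1.317178 - 2.100000)/(-0.666285 - 3.961000)
       = 1.429897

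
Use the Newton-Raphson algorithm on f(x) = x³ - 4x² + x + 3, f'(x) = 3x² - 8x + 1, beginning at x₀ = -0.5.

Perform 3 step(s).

f(x) = x³ - 4x² + x + 3
f'(x) = 3x² - 8x + 1
x₀ = -0.5

Newton-Raphson formula: x_{n+1} = x_n - f(x_n)/f'(x_n)

Iteration 1:
  f(-0.500000) = 1.375000
  f'(-0.500000) = 5.750000
  x_1 = -0.500000 - 1.375000/5.750000 = -0.739130
Iteration 2:
  f(-0.739130) = -0.328183
  f'(-0.739130) = 8.551985
  x_2 = -0.739130 - (-0.328183)/8.551985 = -0.700755
Iteration 3:
  f(-0.700755) = -0.009099
  f'(-0.700755) = 8.079217
  x_3 = -0.700755 - (-0.009099)/8.079217 = -0.699629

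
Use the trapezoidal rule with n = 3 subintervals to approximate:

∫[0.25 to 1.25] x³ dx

f(x) = x³
a = 0.25, b = 1.25, n = 3
h = (b - a)/n = 0.333333

Trapezoidal rule: (h/2)[f(x₀) + 2f(x₁) + 2f(x₂) + ... + f(xₙ)]

x_0 = 0.2500, f(x_0) = 0.015625, coefficient = 1
x_1 = 0.5833, f(x_1) = 0.198495, coefficient = 2
x_2 = 0.9167, f(x_2) = 0.770255, coefficient = 2
x_3 = 1.2500, f(x_3) = 1.953125, coefficient = 1

I ≈ (0.333333/2) × 3.906250 = 0.651042
Exact value: 0.609375
Error: 0.041667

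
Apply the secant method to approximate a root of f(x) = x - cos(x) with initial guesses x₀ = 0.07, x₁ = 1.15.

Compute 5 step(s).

f(x) = x - cos(x)
x₀ = 0.07, x₁ = 1.15

Secant formula: x_{n+1} = x_n - f(x_n)(x_n - x_{n-1})/(f(x_n) - f(x_{n-1}))

Iteration 1:
  f(0.070000) = -0.927551
  f(1.150000) = 0.741513
  x_2 = 1.150000 - 0.741513×(1.150000 - 0.070000)/(0.741513 - (-0.927551))
       = 0.670190
Iteration 2:
  f(1.150000) = 0.741513
  f(0.670190) = -0.113514
  x_3 = 0.670190 - (-0.113514)×(0.670190 - 1.150000)/(-0.113514 - 0.741513)
       = 0.733890
Iteration 3:
  f(0.670190) = -0.113514
  f(0.733890) = -0.008685
  x_4 = 0.733890 - (-0.008685)×(0.733890 - 0.670190)/(-0.008685 - (-0.113514))
       = 0.739167
Iteration 4:
  f(0.733890) = -0.008685
  f(0.739167) = 0.000137
  x_5 = 0.739167 - 0.000137×(0.739167 - 0.733890)/(0.000137 - (-0.008685))
       = 0.739085
Iteration 5:
  f(0.739167) = 0.000137
  f(0.739085) = 0.000000
  x_6 = 0.739085 - 0.000000×(0.739085 - 0.739167)/(0.000000 - 0.000137)
       = 0.739085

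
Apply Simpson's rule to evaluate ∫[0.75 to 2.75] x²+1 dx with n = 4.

f(x) = x²+1
a = 0.75, b = 2.75, n = 4
h = (b - a)/n = 0.500000

Simpson's rule: (h/3)[f(x₀) + 4f(x₁) + 2f(x₂) + ... + f(xₙ)]

x_0 = 0.7500, f(x_0) = 1.562500, coefficient = 1
x_1 = 1.2500, f(x_1) = 2.562500, coefficient = 4
x_2 = 1.7500, f(x_2) = 4.062500, coefficient = 2
x_3 = 2.2500, f(x_3) = 6.062500, coefficient = 4
x_4 = 2.7500, f(x_4) = 8.562500, coefficient = 1

I ≈ (0.500000/3) × 52.750000 = 8.791667
Exact value: 8.791667
Error: 0.000000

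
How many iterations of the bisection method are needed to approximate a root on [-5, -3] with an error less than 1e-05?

We need (b-a)/2^n ≤ 1e-05
(-3 - (-5))/2^n ≤ 1e-05
2/2^n ≤ 1e-05
2^n ≥ 200000
n ≥ log₂(200000) = 17.61
n ≥ 18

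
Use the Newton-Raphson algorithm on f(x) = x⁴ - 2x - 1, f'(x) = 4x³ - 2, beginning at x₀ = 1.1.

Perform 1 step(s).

f(x) = x⁴ - 2x - 1
f'(x) = 4x³ - 2
x₀ = 1.1

Newton-Raphson formula: x_{n+1} = x_n - f(x_n)/f'(x_n)

Iteration 1:
  f(1.100000) = -1.735900
  f'(1.100000) = 3.324000
  x_1 = 1.100000 - (-1.735900)/3.324000 = 1.622232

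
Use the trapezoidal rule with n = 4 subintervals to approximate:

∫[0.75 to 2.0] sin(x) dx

f(x) = sin(x)
a = 0.75, b = 2.0, n = 4
h = (b - a)/n = 0.312500

Trapezoidal rule: (h/2)[f(x₀) + 2f(x₁) + 2f(x₂) + ... + f(xₙ)]

x_0 = 0.7500, f(x_0) = 0.681639, coefficient = 1
x_1 = 1.0625, f(x_1) = 0.873575, coefficient = 2
x_2 = 1.3750, f(x_2) = 0.980893, coefficient = 2
x_3 = 1.6875, f(x_3) = 0.993198, coefficient = 2
x_4 = 2.0000, f(x_4) = 0.909297, coefficient = 1

I ≈ (0.312500/2) × 7.286268 = 1.138479
Exact value: 1.147836
Error: 0.009356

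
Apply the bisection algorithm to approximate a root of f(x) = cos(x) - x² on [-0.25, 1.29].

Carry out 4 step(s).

f(x) = cos(x) - x²
Initial interval: [-0.25, 1.29]

Iteration 1:
  c_1 = (-0.250000 + 1.290000)/2 = 0.520000
  f(c_1) = f(0.520000) = 0.597419
  f(a) × f(c) ≥ 0, new interval: [0.520000, 1.290000]
Iteration 2:
  c_2 = (0.520000 + 1.290000)/2 = 0.905000
  f(c_2) = f(0.905000) = -0.201339
  f(a) × f(c) < 0, new interval: [0.520000, 0.905000]
Iteration 3:
  c_3 = (0.520000 + 0.905000)/2 = 0.712500
  f(c_3) = f(0.712500) = 0.249074
  f(a) × f(c) ≥ 0, new interval: [0.712500, 0.905000]
Iteration 4:
  c_4 = (0.712500 + 0.905000)/2 = 0.808750
  f(c_4) = f(0.808750) = 0.036327
  f(a) × f(c) ≥ 0, new interval: [0.808750, 0.905000]

After 4 iteration(s), the approximation is c_4 = 0.808750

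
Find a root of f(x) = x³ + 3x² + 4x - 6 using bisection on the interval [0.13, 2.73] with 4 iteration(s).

f(x) = x³ + 3x² + 4x - 6
Initial interval: [0.13, 2.73]

Iteration 1:
  c_1 = (0.130000 + 2.730000)/2 = 1.430000
  f(c_1) = f(1.430000) = 8.778907
  f(a) × f(c) < 0, new interval: [0.130000, 1.430000]
Iteration 2:
  c_2 = (0.130000 + 1.430000)/2 = 0.780000
  f(c_2) = f(0.780000) = -0.580248
  f(a) × f(c) ≥ 0, new interval: [0.780000, 1.430000]
Iteration 3:
  c_3 = (0.780000 + 1.430000)/2 = 1.105000
  f(c_3) = f(1.105000) = 3.432308
  f(a) × f(c) < 0, new interval: [0.780000, 1.105000]
Iteration 4:
  c_4 = (0.780000 + 1.105000)/2 = 0.942500
  f(c_4) = f(0.942500) = 1.272147
  f(a) × f(c) < 0, new interval: [0.780000, 0.942500]

After 4 iteration(s), the approximation is c_4 = 0.942500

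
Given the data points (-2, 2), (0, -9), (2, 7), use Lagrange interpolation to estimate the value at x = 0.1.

Lagrange interpolation formula:
P(x) = Σ yᵢ × Lᵢ(x)
where Lᵢ(x) = Π_{j≠i} (x - xⱼ)/(xᵢ - xⱼ)

L_0(0.1) = (0.1 - 0)/(-2 - 0) × (0.1 - 2)/(-2 - 2) = -0.023750
L_1(0.1) = (0.1 - (-2))/(0 - (-2)) × (0.1 - 2)/(0 - 2) = 0.997500
L_2(0.1) = (0.1 - (-2))/(2 - (-2)) × (0.1 - 0)/(2 - 0) = 0.026250

P(0.1) = 2×L_0(0.1) + (-9)×L_1(0.1) + 7×L_2(0.1)
P(0.1) = -8.841250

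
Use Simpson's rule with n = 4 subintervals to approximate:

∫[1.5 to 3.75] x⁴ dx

f(x) = x⁴
a = 1.5, b = 3.75, n = 4
h = (b - a)/n = 0.562500

Simpson's rule: (h/3)[f(x₀) + 4f(x₁) + 2f(x₂) + ... + f(xₙ)]

x_0 = 1.5000, f(x_0) = 5.062500, coefficient = 1
x_1 = 2.0625, f(x_1) = 18.095718, coefficient = 4
x_2 = 2.6250, f(x_2) = 47.480713, coefficient = 2
x_3 = 3.1875, f(x_3) = 103.228775, coefficient = 4
x_4 = 3.7500, f(x_4) = 197.753906, coefficient = 1

I ≈ (0.562500/3) × 783.075806 = 146.826714
Exact value: 146.796680
Error: 0.030034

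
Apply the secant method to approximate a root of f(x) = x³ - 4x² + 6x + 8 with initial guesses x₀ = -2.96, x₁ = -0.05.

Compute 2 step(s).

f(x) = x³ - 4x² + 6x + 8
x₀ = -2.96, x₁ = -0.05

Secant formula: x_{n+1} = x_n - f(x_n)(x_n - x_{n-1})/(f(x_n) - f(x_{n-1}))

Iteration 1:
  f(-2.960000) = -70.740736
  f(-0.050000) = 7.689875
  x_2 = -0.050000 - 7.689875×(-0.050000 - (-2.960000))/(7.689875 - (-70.740736))
       = -0.335316
Iteration 2:
  f(-0.050000) = 7.689875
  f(-0.335316) = 5.500652
  x_3 = -0.335316 - 5.500652×(-0.335316 - (-0.050000))/(5.500652 - 7.689875)
       = -1.052203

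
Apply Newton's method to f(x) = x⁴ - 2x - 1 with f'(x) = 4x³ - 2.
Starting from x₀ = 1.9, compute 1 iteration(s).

f(x) = x⁴ - 2x - 1
f'(x) = 4x³ - 2
x₀ = 1.9

Newton-Raphson formula: x_{n+1} = x_n - f(x_n)/f'(x_n)

Iteration 1:
  f(1.900000) = 8.232100
  f'(1.900000) = 25.436000
  x_1 = 1.900000 - 8.232100/25.436000 = 1.576360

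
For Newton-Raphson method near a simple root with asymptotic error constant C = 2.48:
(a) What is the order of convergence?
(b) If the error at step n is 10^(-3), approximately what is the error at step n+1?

(a) Newton-Raphson has quadratic (order 2) convergence near simple roots.
    This means |e_{n+1}| ≈ C|e_n|².

(b) With |e_n| = 10^(-3) and C = 2.48:
    |e_{n+1}| ≈ 2.48 × (10^(-3))² = 2.48 × 10^(-6)

(a) 2 (quadratic); (b) |e_{n+1}| ≈ 2.480e-06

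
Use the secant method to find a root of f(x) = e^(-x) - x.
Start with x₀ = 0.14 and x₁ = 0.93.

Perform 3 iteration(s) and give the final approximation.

f(x) = e^(-x) - x
x₀ = 0.14, x₁ = 0.93

Secant formula: x_{n+1} = x_n - f(x_n)(x_n - x_{n-1})/(f(x_n) - f(x_{n-1}))

Iteration 1:
  f(0.140000) = 0.729358
  f(0.930000) = -0.535446
  x_2 = 0.930000 - (-0.535446)×(0.930000 - 0.140000)/(-0.535446 - 0.729358)
       = 0.595559
Iteration 2:
  f(0.930000) = -0.535446
  f(0.595559) = -0.044305
  x_3 = 0.595559 - (-0.044305)×(0.595559 - 0.930000)/(-0.044305 - (-0.535446))
       = 0.565390
Iteration 3:
  f(0.595559) = -0.044305
  f(0.565390) = 0.002749
  x_4 = 0.565390 - 0.002749×(0.565390 - 0.595559)/(0.002749 - (-0.044305))
       = 0.567152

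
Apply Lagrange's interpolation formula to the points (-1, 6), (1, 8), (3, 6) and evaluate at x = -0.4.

Lagrange interpolation formula:
P(x) = Σ yᵢ × Lᵢ(x)
where Lᵢ(x) = Π_{j≠i} (x - xⱼ)/(xᵢ - xⱼ)

L_0(-0.4) = (-0.4 - 1)/(-1 - 1) × (-0.4 - 3)/(-1 - 3) = 0.595000
L_1(-0.4) = (-0.4 - (-1))/(1 - (-1)) × (-0.4 - 3)/(1 - 3) = 0.510000
L_2(-0.4) = (-0.4 - (-1))/(3 - (-1)) × (-0.4 - 1)/(3 - 1) = -0.105000

P(-0.4) = 6×L_0(-0.4) + 8×L_1(-0.4) + 6×L_2(-0.4)
P(-0.4) = 7.020000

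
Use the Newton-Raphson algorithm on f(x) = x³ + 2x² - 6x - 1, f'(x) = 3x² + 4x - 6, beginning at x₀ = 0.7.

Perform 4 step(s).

f(x) = x³ + 2x² - 6x - 1
f'(x) = 3x² + 4x - 6
x₀ = 0.7

Newton-Raphson formula: x_{n+1} = x_n - f(x_n)/f'(x_n)

Iteration 1:
  f(0.700000) = -3.877000
  f'(0.700000) = -1.730000
  x_1 = 0.700000 - (-3.877000)/(-1.730000) = -1.541040
Iteration 2:
  f(-1.541040) = 9.336183
  f'(-1.541040) = -5.039745
  x_2 = -1.541040 - 9.336183/(-5.039745) = 0.311471
Iteration 3:
  f(0.311471) = -2.644578
  f'(0.311471) = -4.463076
  x_3 = 0.311471 - (-2.644578)/(-4.463076) = -0.281076
Iteration 4:
  f(-0.281076) = 0.822254
  f'(-0.281076) = -6.887292
  x_4 = -0.281076 - 0.822254/(-6.887292) = -0.161688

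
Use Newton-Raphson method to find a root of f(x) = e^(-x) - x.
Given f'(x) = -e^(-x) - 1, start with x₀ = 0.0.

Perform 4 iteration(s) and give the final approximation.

f(x) = e^(-x) - x
f'(x) = -e^(-x) - 1
x₀ = 0.0

Newton-Raphson formula: x_{n+1} = x_n - f(x_n)/f'(x_n)

Iteration 1:
  f(0.000000) = 1.000000
  f'(0.000000) = -2.000000
  x_1 = 0.000000 - 1.000000/(-2.000000) = 0.500000
Iteration 2:
  f(0.500000) = 0.106531
  f'(0.500000) = -1.606531
  x_2 = 0.500000 - 0.106531/(-1.606531) = 0.566311
Iteration 3:
  f(0.566311) = 0.001305
  f'(0.566311) = -1.567616
  x_3 = 0.566311 - 0.001305/(-1.567616) = 0.567143
Iteration 4:
  f(0.567143) = 0.000000
  f'(0.567143) = -1.567143
  x_4 = 0.567143 - 0.000000/(-1.567143) = 0.567143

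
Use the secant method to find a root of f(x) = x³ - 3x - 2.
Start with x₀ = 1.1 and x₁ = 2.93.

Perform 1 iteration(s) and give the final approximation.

f(x) = x³ - 3x - 2
x₀ = 1.1, x₁ = 2.93

Secant formula: x_{n+1} = x_n - f(x_n)(x_n - x_{n-1})/(f(x_n) - f(x_{n-1}))

Iteration 1:
  f(1.100000) = -3.969000
  f(2.930000) = 14.363757
  x_2 = 2.930000 - 14.363757×(2.930000 - 1.100000)/(14.363757 - (-3.969000))
       = 1.496191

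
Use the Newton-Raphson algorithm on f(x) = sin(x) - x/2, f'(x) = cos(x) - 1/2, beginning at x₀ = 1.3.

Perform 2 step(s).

f(x) = sin(x) - x/2
f'(x) = cos(x) - 1/2
x₀ = 1.3

Newton-Raphson formula: x_{n+1} = x_n - f(x_n)/f'(x_n)

Iteration 1:
  f(1.300000) = 0.313558
  f'(1.300000) = -0.232501
  x_1 = 1.300000 - 0.313558/(-0.232501) = 2.648631
Iteration 2:
  f(2.648631) = -0.851078
  f'(2.648631) = -1.380935
  x_2 = 2.648631 - (-0.851078)/(-1.380935) = 2.032325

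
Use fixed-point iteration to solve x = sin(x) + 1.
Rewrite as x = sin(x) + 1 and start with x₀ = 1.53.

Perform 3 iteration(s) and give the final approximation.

Equation: x = sin(x) + 1
Fixed-point form: x = sin(x) + 1
x₀ = 1.53

x_1 = g(1.530000) = 1.999168
x_2 = g(1.999168) = 1.909643
x_3 = g(1.909643) = 1.943139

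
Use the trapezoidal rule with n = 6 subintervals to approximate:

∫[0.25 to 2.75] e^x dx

f(x) = e^x
a = 0.25, b = 2.75, n = 6
h = (b - a)/n = 0.416667

Trapezoidal rule: (h/2)[f(x₀) + 2f(x₁) + 2f(x₂) + ... + f(xₙ)]

x_0 = 0.2500, f(x_0) = 1.284025, coefficient = 1
x_1 = 0.6667, f(x_1) = 1.947734, coefficient = 2
x_2 = 1.0833, f(x_2) = 2.954512, coefficient = 2
x_3 = 1.5000, f(x_3) = 4.481689, coefficient = 2
x_4 = 1.9167, f(x_4) = 6.798260, coefficient = 2
x_5 = 2.3333, f(x_5) = 10.312259, coefficient = 2
x_6 = 2.7500, f(x_6) = 15.642632, coefficient = 1

I ≈ (0.416667/2) × 69.915563 = 14.565742
Exact value: 14.358606
Error: 0.207136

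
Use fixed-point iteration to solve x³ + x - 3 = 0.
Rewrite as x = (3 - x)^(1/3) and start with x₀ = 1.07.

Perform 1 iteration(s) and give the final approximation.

Equation: x³ + x - 3 = 0
Fixed-point form: x = (3 - x)^(1/3)
x₀ = 1.07

x_1 = g(1.070000) = 1.245047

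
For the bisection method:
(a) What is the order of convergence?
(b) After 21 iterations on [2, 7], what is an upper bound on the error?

(a) Bisection has linear (order 1) convergence; the error is halved each step.

(b) Error bound = (b-a)/2^n = (7 - 2)/2^{21}
    = 5/2^{21}

(a) 1 (linear); (b) error ≤ 2.38e-06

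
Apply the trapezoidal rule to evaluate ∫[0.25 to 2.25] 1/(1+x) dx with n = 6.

f(x) = 1/(1+x)
a = 0.25, b = 2.25, n = 6
h = (b - a)/n = 0.333333

Trapezoidal rule: (h/2)[f(x₀) + 2f(x₁) + 2f(x₂) + ... + f(xₙ)]

x_0 = 0.2500, f(x_0) = 0.800000, coefficient = 1
x_1 = 0.5833, f(x_1) = 0.631579, coefficient = 2
x_2 = 0.9167, f(x_2) = 0.521739, coefficient = 2
x_3 = 1.2500, f(x_3) = 0.444444, coefficient = 2
x_4 = 1.5833, f(x_4) = 0.387097, coefficient = 2
x_5 = 1.9167, f(x_5) = 0.342857, coefficient = 2
x_6 = 2.2500, f(x_6) = 0.307692, coefficient = 1

I ≈ (0.333333/2) × 5.763125 = 0.960521
Exact value: 0.955511
Error: 0.005009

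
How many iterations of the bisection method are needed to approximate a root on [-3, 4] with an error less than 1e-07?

We need (b-a)/2^n ≤ 1e-07
(4 - (-3))/2^n ≤ 1e-07
7/2^n ≤ 1e-07
2^n ≥ 70000000
n ≥ log₂(70000000) = 26.06
n ≥ 27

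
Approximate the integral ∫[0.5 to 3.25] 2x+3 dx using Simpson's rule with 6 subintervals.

f(x) = 2x+3
a = 0.5, b = 3.25, n = 6
h = (b - a)/n = 0.458333

Simpson's rule: (h/3)[f(x₀) + 4f(x₁) + 2f(x₂) + ... + f(xₙ)]

x_0 = 0.5000, f(x_0) = 4.000000, coefficient = 1
x_1 = 0.9583, f(x_1) = 4.916667, coefficient = 4
x_2 = 1.4167, f(x_2) = 5.833333, coefficient = 2
x_3 = 1.8750, f(x_3) = 6.750000, coefficient = 4
x_4 = 2.3333, f(x_4) = 7.666667, coefficient = 2
x_5 = 2.7917, f(x_5) = 8.583333, coefficient = 4
x_6 = 3.2500, f(x_6) = 9.500000, coefficient = 1

I ≈ (0.458333/3) × 121.500000 = 18.562500
Exact value: 18.562500
Error: 0.000000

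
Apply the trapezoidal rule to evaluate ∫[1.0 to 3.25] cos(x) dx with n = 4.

f(x) = cos(x)
a = 1.0, b = 3.25, n = 4
h = (b - a)/n = 0.562500

Trapezoidal rule: (h/2)[f(x₀) + 2f(x₁) + 2f(x₂) + ... + f(xₙ)]

x_0 = 1.0000, f(x_0) = 0.540302, coefficient = 1
x_1 = 1.5625, f(x_1) = 0.008296, coefficient = 2
x_2 = 2.1250, f(x_2) = -0.526266, coefficient = 2
x_3 = 2.6875, f(x_3) = -0.898659, coefficient = 2
x_4 = 3.2500, f(x_4) = -0.994130, coefficient = 1

I ≈ (0.562500/2) × -3.287086 = -0.924493
Exact value: -0.949666
Error: 0.025173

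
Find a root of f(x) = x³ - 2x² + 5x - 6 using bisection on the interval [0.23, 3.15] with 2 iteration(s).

f(x) = x³ - 2x² + 5x - 6
Initial interval: [0.23, 3.15]

Iteration 1:
  c_1 = (0.230000 + 3.150000)/2 = 1.690000
  f(c_1) = f(1.690000) = 1.564609
  f(a) × f(c) < 0, new interval: [0.230000, 1.690000]
Iteration 2:
  c_2 = (0.230000 + 1.690000)/2 = 0.960000
  f(c_2) = f(0.960000) = -2.158464
  f(a) × f(c) ≥ 0, new interval: [0.960000, 1.690000]

After 2 iteration(s), the approximation is c_2 = 0.960000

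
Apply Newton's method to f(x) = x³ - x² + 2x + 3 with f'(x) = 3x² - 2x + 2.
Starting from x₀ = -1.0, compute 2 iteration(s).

f(x) = x³ - x² + 2x + 3
f'(x) = 3x² - 2x + 2
x₀ = -1.0

Newton-Raphson formula: x_{n+1} = x_n - f(x_n)/f'(x_n)

Iteration 1:
  f(-1.000000) = -1.000000
  f'(-1.000000) = 7.000000
  x_1 = -1.000000 - (-1.000000)/7.000000 = -0.857143
Iteration 2:
  f(-0.857143) = -0.078717
  f'(-0.857143) = 5.918367
  x_2 = -0.857143 - (-0.078717)/5.918367 = -0.843842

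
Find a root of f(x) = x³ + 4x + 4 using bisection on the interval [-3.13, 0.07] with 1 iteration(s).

f(x) = x³ + 4x + 4
Initial interval: [-3.13, 0.07]

Iteration 1:
  c_1 = (-3.130000 + 0.070000)/2 = -1.530000
  f(c_1) = f(-1.530000) = -5.701577
  f(a) × f(c) ≥ 0, new interval: [-1.530000, 0.070000]

After 1 iteration(s), the approximation is c_1 = -1.530000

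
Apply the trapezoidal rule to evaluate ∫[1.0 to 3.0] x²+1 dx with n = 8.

f(x) = x²+1
a = 1.0, b = 3.0, n = 8
h = (b - a)/n = 0.250000

Trapezoidal rule: (h/2)[f(x₀) + 2f(x₁) + 2f(x₂) + ... + f(xₙ)]

x_0 = 1.0000, f(x_0) = 2.000000, coefficient = 1
x_1 = 1.2500, f(x_1) = 2.562500, coefficient = 2
x_2 = 1.5000, f(x_2) = 3.250000, coefficient = 2
x_3 = 1.7500, f(x_3) = 4.062500, coefficient = 2
x_4 = 2.0000, f(x_4) = 5.000000, coefficient = 2
x_5 = 2.2500, f(x_5) = 6.062500, coefficient = 2
x_6 = 2.5000, f(x_6) = 7.250000, coefficient = 2
x_7 = 2.7500, f(x_7) = 8.562500, coefficient = 2
x_8 = 3.0000, f(x_8) = 10.000000, coefficient = 1

I ≈ (0.250000/2) × 85.500000 = 10.687500
Exact value: 10.666667
Error: 0.020833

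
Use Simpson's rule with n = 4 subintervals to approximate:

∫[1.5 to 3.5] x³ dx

f(x) = x³
a = 1.5, b = 3.5, n = 4
h = (b - a)/n = 0.500000

Simpson's rule: (h/3)[f(x₀) + 4f(x₁) + 2f(x₂) + ... + f(xₙ)]

x_0 = 1.5000, f(x_0) = 3.375000, coefficient = 1
x_1 = 2.0000, f(x_1) = 8.000000, coefficient = 4
x_2 = 2.5000, f(x_2) = 15.625000, coefficient = 2
x_3 = 3.0000, f(x_3) = 27.000000, coefficient = 4
x_4 = 3.5000, f(x_4) = 42.875000, coefficient = 1

I ≈ (0.500000/3) × 217.500000 = 36.250000
Exact value: 36.250000
Error: 0.000000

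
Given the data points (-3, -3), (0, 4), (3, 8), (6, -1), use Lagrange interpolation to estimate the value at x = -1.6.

Lagrange interpolation formula:
P(x) = Σ yᵢ × Lᵢ(x)
where Lᵢ(x) = Π_{j≠i} (x - xⱼ)/(xᵢ - xⱼ)

L_0(-1.6) = (-1.6 - 0)/(-3 - 0) × (-1.6 - 3)/(-3 - 3) × (-1.6 - 6)/(-3 - 6) = 0.345284
L_1(-1.6) = (-1.6 - (-3))/(0 - (-3)) × (-1.6 - 3)/(0 - 3) × (-1.6 - 6)/(0 - 6) = 0.906370
L_2(-1.6) = (-1.6 - (-3))/(3 - (-3)) × (-1.6 - 0)/(3 - 0) × (-1.6 - 6)/(3 - 6) = -0.315259
L_3(-1.6) = (-1.6 - (-3))/(6 - (-3)) × (-1.6 - 0)/(6 - 0) × (-1.6 - 3)/(6 - 3) = 0.063605

P(-1.6) = (-3)×L_0(-1.6) + 4×L_1(-1.6) + 8×L_2(-1.6) + (-1)×L_3(-1.6)
P(-1.6) = 0.003951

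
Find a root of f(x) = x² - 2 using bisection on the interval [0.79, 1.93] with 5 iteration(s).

f(x) = x² - 2
Initial interval: [0.79, 1.93]

Iteration 1:
  c_1 = (0.790000 + 1.930000)/2 = 1.360000
  f(c_1) = f(1.360000) = -0.150400
  f(a) × f(c) ≥ 0, new interval: [1.360000, 1.930000]
Iteration 2:
  c_2 = (1.360000 + 1.930000)/2 = 1.645000
  f(c_2) = f(1.645000) = 0.706025
  f(a) × f(c) < 0, new interval: [1.360000, 1.645000]
Iteration 3:
  c_3 = (1.360000 + 1.645000)/2 = 1.502500
  f(c_3) = f(1.502500) = 0.257506
  f(a) × f(c) < 0, new interval: [1.360000, 1.502500]
Iteration 4:
  c_4 = (1.360000 + 1.502500)/2 = 1.431250
  f(c_4) = f(1.431250) = 0.048477
  f(a) × f(c) < 0, new interval: [1.360000, 1.431250]
Iteration 5:
  c_5 = (1.360000 + 1.431250)/2 = 1.395625
  f(c_5) = f(1.395625) = -0.052231
  f(a) × f(c) ≥ 0, new interval: [1.395625, 1.431250]

After 5 iteration(s), the approximation is c_5 = 1.395625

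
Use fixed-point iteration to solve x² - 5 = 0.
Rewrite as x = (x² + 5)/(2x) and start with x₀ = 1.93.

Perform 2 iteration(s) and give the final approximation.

Equation: x² - 5 = 0
Fixed-point form: x = (x² + 5)/(2x)
x₀ = 1.93

x_1 = g(1.930000) = 2.260337
x_2 = g(2.260337) = 2.236198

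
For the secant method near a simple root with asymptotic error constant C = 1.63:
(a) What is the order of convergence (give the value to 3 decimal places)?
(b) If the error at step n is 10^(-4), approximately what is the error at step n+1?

(a) Secant method has superlinear convergence with order φ = (1+√5)/2 ≈ 1.618.
    This means |e_{n+1}| ≈ C|e_n|^1.618.

(b) With |e_n| = 10^(-4) and C = 1.63:
    |e_{n+1}| ≈ 1.63 × (10^(-4))^1.618 = 1.63 × 10^(-6.47)

(a) ≈ 1.618 (golden ratio); (b) |e_{n+1}| ≈ 5.496e-07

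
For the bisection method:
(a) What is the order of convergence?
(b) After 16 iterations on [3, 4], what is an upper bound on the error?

(a) Bisection has linear (order 1) convergence; the error is halved each step.

(b) Error bound = (b-a)/2^n = (4 - 3)/2^{16}
    = 1/2^{16}

(a) 1 (linear); (b) error ≤ 1.53e-05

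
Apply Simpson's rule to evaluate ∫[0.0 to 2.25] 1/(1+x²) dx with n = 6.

f(x) = 1/(1+x²)
a = 0.0, b = 2.25, n = 6
h = (b - a)/n = 0.375000

Simpson's rule: (h/3)[f(x₀) + 4f(x₁) + 2f(x₂) + ... + f(xₙ)]

x_0 = 0.0000, f(x_0) = 1.000000, coefficient = 1
x_1 = 0.3750, f(x_1) = 0.876712, coefficient = 4
x_2 = 0.7500, f(x_2) = 0.640000, coefficient = 2
x_3 = 1.1250, f(x_3) = 0.441379, coefficient = 4
x_4 = 1.5000, f(x_4) = 0.307692, coefficient = 2
x_5 = 1.8750, f(x_5) = 0.221453, coefficient = 4
x_6 = 2.2500, f(x_6) = 0.164948, coefficient = 1

I ≈ (0.375000/3) × 9.218513 = 1.152314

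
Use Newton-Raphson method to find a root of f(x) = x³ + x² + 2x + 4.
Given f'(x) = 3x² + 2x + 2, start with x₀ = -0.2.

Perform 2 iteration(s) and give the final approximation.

f(x) = x³ + x² + 2x + 4
f'(x) = 3x² + 2x + 2
x₀ = -0.2

Newton-Raphson formula: x_{n+1} = x_n - f(x_n)/f'(x_n)

Iteration 1:
  f(-0.200000) = 3.632000
  f'(-0.200000) = 1.720000
  x_1 = -0.200000 - 3.632000/1.720000 = -2.311628
Iteration 2:
  f(-2.311628) = -7.632102
  f'(-2.311628) = 13.407615
  x_2 = -2.311628 - (-7.632102)/13.407615 = -1.742392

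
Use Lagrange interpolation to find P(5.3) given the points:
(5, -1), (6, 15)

Lagrange interpolation formula:
P(x) = Σ yᵢ × Lᵢ(x)
where Lᵢ(x) = Π_{j≠i} (x - xⱼ)/(xᵢ - xⱼ)

L_0(5.3) = (5.3 - 6)/(5 - 6) = 0.700000
L_1(5.3) = (5.3 - 5)/(6 - 5) = 0.300000

P(5.3) = (-1)×L_0(5.3) + 15×L_1(5.3)
P(5.3) = 3.800000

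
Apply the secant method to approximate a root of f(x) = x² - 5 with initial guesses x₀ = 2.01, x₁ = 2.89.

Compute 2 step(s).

f(x) = x² - 5
x₀ = 2.01, x₁ = 2.89

Secant formula: x_{n+1} = x_n - f(x_n)(x_n - x_{n-1})/(f(x_n) - f(x_{n-1}))

Iteration 1:
  f(2.010000) = -0.959900
  f(2.890000) = 3.352100
  x_2 = 2.890000 - 3.352100×(2.890000 - 2.010000)/(3.352100 - (-0.959900))
       = 2.205898
Iteration 2:
  f(2.890000) = 3.352100
  f(2.205898) = -0.134014
  x_3 = 2.205898 - (-0.134014)×(2.205898 - 2.890000)/(-0.134014 - 3.352100)
       = 2.232196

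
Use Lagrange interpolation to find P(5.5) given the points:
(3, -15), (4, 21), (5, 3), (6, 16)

Lagrange interpolation formula:
P(x) = Σ yᵢ × Lᵢ(x)
where Lᵢ(x) = Π_{j≠i} (x - xⱼ)/(xᵢ - xⱼ)

L_0(5.5) = (5.5 - 4)/(3 - 4) × (5.5 - 5)/(3 - 5) × (5.5 - 6)/(3 - 6) = 0.062500
L_1(5.5) = (5.5 - 3)/(4 - 3) × (5.5 - 5)/(4 - 5) × (5.5 - 6)/(4 - 6) = -0.312500
L_2(5.5) = (5.5 - 3)/(5 - 3) × (5.5 - 4)/(5 - 4) × (5.5 - 6)/(5 - 6) = 0.937500
L_3(5.5) = (5.5 - 3)/(6 - 3) × (5.5 - 4)/(6 - 4) × (5.5 - 5)/(6 - 5) = 0.312500

P(5.5) = (-15)×L_0(5.5) + 21×L_1(5.5) + 3×L_2(5.5) + 16×L_3(5.5)
P(5.5) = 0.312500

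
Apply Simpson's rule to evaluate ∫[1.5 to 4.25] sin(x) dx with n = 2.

f(x) = sin(x)
a = 1.5, b = 4.25, n = 2
h = (b - a)/n = 1.375000

Simpson's rule: (h/3)[f(x₀) + 4f(x₁) + 2f(x₂) + ... + f(xₙ)]

x_0 = 1.5000, f(x_0) = 0.997495, coefficient = 1
x_1 = 2.8750, f(x_1) = 0.263446, coefficient = 4
x_2 = 4.2500, f(x_2) = -0.894989, coefficient = 1

I ≈ (1.375000/3) × 1.156290 = 0.529966
Exact value: 0.516825
Error: 0.013141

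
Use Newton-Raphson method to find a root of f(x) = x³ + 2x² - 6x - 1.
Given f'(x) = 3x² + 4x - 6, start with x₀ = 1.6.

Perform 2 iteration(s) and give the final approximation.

f(x) = x³ + 2x² - 6x - 1
f'(x) = 3x² + 4x - 6
x₀ = 1.6

Newton-Raphson formula: x_{n+1} = x_n - f(x_n)/f'(x_n)

Iteration 1:
  f(1.600000) = -1.384000
  f'(1.600000) = 8.080000
  x_1 = 1.600000 - (-1.384000)/8.080000 = 1.771287
Iteration 2:
  f(1.771287) = 0.204533
  f'(1.771287) = 10.497523
  x_2 = 1.771287 - 0.204533/10.497523 = 1.751803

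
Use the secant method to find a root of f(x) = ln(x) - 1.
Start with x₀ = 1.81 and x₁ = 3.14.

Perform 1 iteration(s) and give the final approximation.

f(x) = ln(x) - 1
x₀ = 1.81, x₁ = 3.14

Secant formula: x_{n+1} = x_n - f(x_n)(x_n - x_{n-1})/(f(x_n) - f(x_{n-1}))

Iteration 1:
  f(1.810000) = -0.406673
  f(3.140000) = 0.144223
  x_2 = 3.140000 - 0.144223×(3.140000 - 1.810000)/(0.144223 - (-0.406673))
       = 2.791810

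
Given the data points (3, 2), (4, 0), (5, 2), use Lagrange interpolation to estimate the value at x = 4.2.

Lagrange interpolation formula:
P(x) = Σ yᵢ × Lᵢ(x)
where Lᵢ(x) = Π_{j≠i} (x - xⱼ)/(xᵢ - xⱼ)

L_0(4.2) = (4.2 - 4)/(3 - 4) × (4.2 - 5)/(3 - 5) = -0.080000
L_1(4.2) = (4.2 - 3)/(4 - 3) × (4.2 - 5)/(4 - 5) = 0.960000
L_2(4.2) = (4.2 - 3)/(5 - 3) × (4.2 - 4)/(5 - 4) = 0.120000

P(4.2) = 2×L_0(4.2) + 0×L_1(4.2) + 2×L_2(4.2)
P(4.2) = 0.080000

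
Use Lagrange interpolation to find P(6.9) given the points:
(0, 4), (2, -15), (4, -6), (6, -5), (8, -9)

Lagrange interpolation formula:
P(x) = Σ yᵢ × Lᵢ(x)
where Lᵢ(x) = Π_{j≠i} (x - xⱼ)/(xᵢ - xⱼ)

L_0(6.9) = (6.9 - 2)/(0 - 2) × (6.9 - 4)/(0 - 4) × (6.9 - 6)/(0 - 6) × (6.9 - 8)/(0 - 8) = -0.036635
L_1(6.9) = (6.9 - 0)/(2 - 0) × (6.9 - 4)/(2 - 4) × (6.9 - 6)/(2 - 6) × (6.9 - 8)/(2 - 8) = 0.206353
L_2(6.9) = (6.9 - 0)/(4 - 0) × (6.9 - 2)/(4 - 2) × (6.9 - 6)/(4 - 6) × (6.9 - 8)/(4 - 8) = -0.522998
L_3(6.9) = (6.9 - 0)/(6 - 0) × (6.9 - 2)/(6 - 2) × (6.9 - 4)/(6 - 4) × (6.9 - 8)/(6 - 8) = 1.123478
L_4(6.9) = (6.9 - 0)/(8 - 0) × (6.9 - 2)/(8 - 2) × (6.9 - 4)/(8 - 4) × (6.9 - 6)/(8 - 6) = 0.229802

P(6.9) = 4×L_0(6.9) + (-15)×L_1(6.9) + (-6)×L_2(6.9) + (-5)×L_3(6.9) + (-9)×L_4(6.9)
P(6.9) = -7.789459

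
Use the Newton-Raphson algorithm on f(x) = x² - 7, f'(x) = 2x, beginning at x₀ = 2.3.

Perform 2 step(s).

f(x) = x² - 7
f'(x) = 2x
x₀ = 2.3

Newton-Raphson formula: x_{n+1} = x_n - f(x_n)/f'(x_n)

Iteration 1:
  f(2.300000) = -1.710000
  f'(2.300000) = 4.600000
  x_1 = 2.300000 - (-1.710000)/4.600000 = 2.671739
Iteration 2:
  f(2.671739) = 0.138190
  f'(2.671739) = 5.343478
  x_2 = 2.671739 - 0.138190/5.343478 = 2.645878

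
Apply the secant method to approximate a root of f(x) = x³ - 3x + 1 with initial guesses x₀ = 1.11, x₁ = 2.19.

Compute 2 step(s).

f(x) = x³ - 3x + 1
x₀ = 1.11, x₁ = 2.19

Secant formula: x_{n+1} = x_n - f(x_n)(x_n - x_{n-1})/(f(x_n) - f(x_{n-1}))

Iteration 1:
  f(1.110000) = -0.962369
  f(2.190000) = 4.933459
  x_2 = 2.190000 - 4.933459×(2.190000 - 1.110000)/(4.933459 - (-0.962369))
       = 1.286287
Iteration 2:
  f(2.190000) = 4.933459
  f(1.286287) = -0.730655
  x_3 = 1.286287 - (-0.730655)×(1.286287 - 2.190000)/(-0.730655 - 4.933459)
       = 1.402864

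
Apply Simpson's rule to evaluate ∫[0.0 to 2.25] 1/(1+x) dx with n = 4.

f(x) = 1/(1+x)
a = 0.0, b = 2.25, n = 4
h = (b - a)/n = 0.562500

Simpson's rule: (h/3)[f(x₀) + 4f(x₁) + 2f(x₂) + ... + f(xₙ)]

x_0 = 0.0000, f(x_0) = 1.000000, coefficient = 1
x_1 = 0.5625, f(x_1) = 0.640000, coefficient = 4
x_2 = 1.1250, f(x_2) = 0.470588, coefficient = 2
x_3 = 1.6875, f(x_3) = 0.372093, coefficient = 4
x_4 = 2.2500, f(x_4) = 0.307692, coefficient = 1

I ≈ (0.562500/3) × 6.297241 = 1.180733
Exact value: 1.178655
Error: 0.002078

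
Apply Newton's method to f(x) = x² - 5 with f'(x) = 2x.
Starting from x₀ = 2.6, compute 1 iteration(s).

f(x) = x² - 5
f'(x) = 2x
x₀ = 2.6

Newton-Raphson formula: x_{n+1} = x_n - f(x_n)/f'(x_n)

Iteration 1:
  f(2.600000) = 1.760000
  f'(2.600000) = 5.200000
  x_1 = 2.600000 - 1.760000/5.200000 = 2.261538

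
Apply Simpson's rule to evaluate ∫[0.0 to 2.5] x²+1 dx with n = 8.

f(x) = x²+1
a = 0.0, b = 2.5, n = 8
h = (b - a)/n = 0.312500

Simpson's rule: (h/3)[f(x₀) + 4f(x₁) + 2f(x₂) + ... + f(xₙ)]

x_0 = 0.0000, f(x_0) = 1.000000, coefficient = 1
x_1 = 0.3125, f(x_1) = 1.097656, coefficient = 4
x_2 = 0.6250, f(x_2) = 1.390625, coefficient = 2
x_3 = 0.9375, f(x_3) = 1.878906, coefficient = 4
x_4 = 1.2500, f(x_4) = 2.562500, coefficient = 2
x_5 = 1.5625, f(x_5) = 3.441406, coefficient = 4
x_6 = 1.8750, f(x_6) = 4.515625, coefficient = 2
x_7 = 2.1875, f(x_7) = 5.785156, coefficient = 4
x_8 = 2.5000, f(x_8) = 7.250000, coefficient = 1

I ≈ (0.312500/3) × 74.000000 = 7.708333
Exact value: 7.708333
Error: 0.000000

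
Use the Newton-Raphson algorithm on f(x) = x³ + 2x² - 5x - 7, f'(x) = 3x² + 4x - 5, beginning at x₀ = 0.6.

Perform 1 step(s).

f(x) = x³ + 2x² - 5x - 7
f'(x) = 3x² + 4x - 5
x₀ = 0.6

Newton-Raphson formula: x_{n+1} = x_n - f(x_n)/f'(x_n)

Iteration 1:
  f(0.600000) = -9.064000
  f'(0.600000) = -1.520000
  x_1 = 0.600000 - (-9.064000)/(-1.520000) = -5.363158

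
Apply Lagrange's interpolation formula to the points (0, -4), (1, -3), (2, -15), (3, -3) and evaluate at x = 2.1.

Lagrange interpolation formula:
P(x) = Σ yᵢ × Lᵢ(x)
where Lᵢ(x) = Π_{j≠i} (x - xⱼ)/(xᵢ - xⱼ)

L_0(2.1) = (2.1 - 1)/(0 - 1) × (2.1 - 2)/(0 - 2) × (2.1 - 3)/(0 - 3) = 0.016500
L_1(2.1) = (2.1 - 0)/(1 - 0) × (2.1 - 2)/(1 - 2) × (2.1 - 3)/(1 - 3) = -0.094500
L_2(2.1) = (2.1 - 0)/(2 - 0) × (2.1 - 1)/(2 - 1) × (2.1 - 3)/(2 - 3) = 1.039500
L_3(2.1) = (2.1 - 0)/(3 - 0) × (2.1 - 1)/(3 - 1) × (2.1 - 2)/(3 - 2) = 0.038500

P(2.1) = (-4)×L_0(2.1) + (-3)×L_1(2.1) + (-15)×L_2(2.1) + (-3)×L_3(2.1)
P(2.1) = -15.490500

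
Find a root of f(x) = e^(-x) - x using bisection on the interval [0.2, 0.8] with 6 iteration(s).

f(x) = e^(-x) - x
Initial interval: [0.2, 0.8]

Iteration 1:
  c_1 = (0.200000 + 0.800000)/2 = 0.500000
  f(c_1) = f(0.500000) = 0.106531
  f(a) × f(c) ≥ 0, new interval: [0.500000, 0.800000]
Iteration 2:
  c_2 = (0.500000 + 0.800000)/2 = 0.650000
  f(c_2) = f(0.650000) = -0.127954
  f(a) × f(c) < 0, new interval: [0.500000, 0.650000]
Iteration 3:
  c_3 = (0.500000 + 0.650000)/2 = 0.575000
  f(c_3) = f(0.575000) = -0.012295
  f(a) × f(c) < 0, new interval: [0.500000, 0.575000]
Iteration 4:
  c_4 = (0.500000 + 0.575000)/2 = 0.537500
  f(c_4) = f(0.537500) = 0.046707
  f(a) × f(c) ≥ 0, new interval: [0.537500, 0.575000]
Iteration 5:
  c_5 = (0.537500 + 0.575000)/2 = 0.556250
  f(c_5) = f(0.556250) = 0.017105
  f(a) × f(c) ≥ 0, new interval: [0.556250, 0.575000]
Iteration 6:
  c_6 = (0.556250 + 0.575000)/2 = 0.565625
  f(c_6) = f(0.565625) = 0.002380
  f(a) × f(c) ≥ 0, new interval: [0.565625, 0.575000]

After 6 iteration(s), the approximation is c_6 = 0.565625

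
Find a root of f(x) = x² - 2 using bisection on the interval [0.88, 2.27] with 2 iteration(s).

f(x) = x² - 2
Initial interval: [0.88, 2.27]

Iteration 1:
  c_1 = (0.880000 + 2.270000)/2 = 1.575000
  f(c_1) = f(1.575000) = 0.480625
  f(a) × f(c) < 0, new interval: [0.880000, 1.575000]
Iteration 2:
  c_2 = (0.880000 + 1.575000)/2 = 1.227500
  f(c_2) = f(1.227500) = -0.493244
  f(a) × f(c) ≥ 0, new interval: [1.227500, 1.575000]

After 2 iteration(s), the approximation is c_2 = 1.227500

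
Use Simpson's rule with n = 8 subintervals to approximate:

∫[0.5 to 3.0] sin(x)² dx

f(x) = sin(x)²
a = 0.5, b = 3.0, n = 8
h = (b - a)/n = 0.312500

Simpson's rule: (h/3)[f(x₀) + 4f(x₁) + 2f(x₂) + ... + f(xₙ)]

x_0 = 0.5000, f(x_0) = 0.229849, coefficient = 1
x_1 = 0.8125, f(x_1) = 0.527089, coefficient = 4
x_2 = 1.1250, f(x_2) = 0.814087, coefficient = 2
x_3 = 1.4375, f(x_3) = 0.982337, coefficient = 4
x_4 = 1.7500, f(x_4) = 0.968228, coefficient = 2
x_5 = 2.0625, f(x_5) = 0.777095, coefficient = 4
x_6 = 2.3750, f(x_6) = 0.481199, coefficient = 2
x_7 = 2.6875, f(x_7) = 0.192411, coefficient = 4
x_8 = 3.0000, f(x_8) = 0.019915, coefficient = 1

I ≈ (0.312500/3) × 14.692519 = 1.530471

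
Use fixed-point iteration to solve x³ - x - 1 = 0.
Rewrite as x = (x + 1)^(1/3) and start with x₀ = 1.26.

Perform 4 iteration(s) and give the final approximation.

Equation: x³ - x - 1 = 0
Fixed-point form: x = (x + 1)^(1/3)
x₀ = 1.26

x_1 = g(1.260000) = 1.312309
x_2 = g(1.312309) = 1.322357
x_3 = g(1.322357) = 1.324269
x_4 = g(1.324269) = 1.324633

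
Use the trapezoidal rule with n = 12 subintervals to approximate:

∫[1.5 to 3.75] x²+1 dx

f(x) = x²+1
a = 1.5, b = 3.75, n = 12
h = (b - a)/n = 0.187500

Trapezoidal rule: (h/2)[f(x₀) + 2f(x₁) + 2f(x₂) + ... + f(xₙ)]

x_0 = 1.5000, f(x_0) = 3.250000, coefficient = 1
x_1 = 1.6875, f(x_1) = 3.847656, coefficient = 2
x_2 = 1.8750, f(x_2) = 4.515625, coefficient = 2
x_3 = 2.0625, f(x_3) = 5.253906, coefficient = 2
x_4 = 2.2500, f(x_4) = 6.062500, coefficient = 2
x_5 = 2.4375, f(x_5) = 6.941406, coefficient = 2
x_6 = 2.6250, f(x_6) = 7.890625, coefficient = 2
x_7 = 2.8125, f(x_7) = 8.910156, coefficient = 2
x_8 = 3.0000, f(x_8) = 10.000000, coefficient = 2
x_9 = 3.1875, f(x_9) = 11.160156, coefficient = 2
x_10 = 3.3750, f(x_10) = 12.390625, coefficient = 2
x_11 = 3.5625, f(x_11) = 13.691406, coefficient = 2
x_12 = 3.7500, f(x_12) = 15.062500, coefficient = 1

I ≈ (0.187500/2) × 199.640625 = 18.716309
Exact value: 18.703125
Error: 0.013184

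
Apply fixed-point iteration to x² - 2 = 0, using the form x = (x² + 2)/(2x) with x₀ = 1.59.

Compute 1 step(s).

Equation: x² - 2 = 0
Fixed-point form: x = (x² + 2)/(2x)
x₀ = 1.59

x_1 = g(1.590000) = 1.423931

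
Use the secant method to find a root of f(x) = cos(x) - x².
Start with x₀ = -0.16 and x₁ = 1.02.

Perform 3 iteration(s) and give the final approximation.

f(x) = cos(x) - x²
x₀ = -0.16, x₁ = 1.02

Secant formula: x_{n+1} = x_n - f(x_n)(x_n - x_{n-1})/(f(x_n) - f(x_{n-1}))

Iteration 1:
  f(-0.160000) = 0.961627
  f(1.020000) = -0.517034
  x_2 = 1.020000 - (-0.517034)×(1.020000 - (-0.160000))/(-0.517034 - 0.961627)
       = 0.607397
Iteration 2:
  f(1.020000) = -0.517034
  f(0.607397) = 0.452205
  x_3 = 0.607397 - 0.452205×(0.607397 - 1.020000)/(0.452205 - (-0.517034))
       = 0.799900
Iteration 3:
  f(0.607397) = 0.452205
  f(0.799900) = 0.056939
  x_4 = 0.799900 - 0.056939×(0.799900 - 0.607397)/(0.056939 - 0.452205)
       = 0.827630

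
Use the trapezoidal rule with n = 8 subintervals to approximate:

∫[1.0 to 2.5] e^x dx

f(x) = e^x
a = 1.0, b = 2.5, n = 8
h = (b - a)/n = 0.187500

Trapezoidal rule: (h/2)[f(x₀) + 2f(x₁) + 2f(x₂) + ... + f(xₙ)]

x_0 = 1.0000, f(x_0) = 2.718282, coefficient = 1
x_1 = 1.1875, f(x_1) = 3.278874, coefficient = 2
x_2 = 1.3750, f(x_2) = 3.955077, coefficient = 2
x_3 = 1.5625, f(x_3) = 4.770733, coefficient = 2
x_4 = 1.7500, f(x_4) = 5.754603, coefficient = 2
x_5 = 1.9375, f(x_5) = 6.941376, coefficient = 2
x_6 = 2.1250, f(x_6) = 8.372897, coefficient = 2
x_7 = 2.3125, f(x_7) = 10.099642, coefficient = 2
x_8 = 2.5000, f(x_8) = 12.182494, coefficient = 1

I ≈ (0.187500/2) × 101.247180 = 9.491923
Exact value: 9.464212
Error: 0.027711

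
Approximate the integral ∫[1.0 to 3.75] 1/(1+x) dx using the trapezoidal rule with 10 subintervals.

f(x) = 1/(1+x)
a = 1.0, b = 3.75, n = 10
h = (b - a)/n = 0.275000

Trapezoidal rule: (h/2)[f(x₀) + 2f(x₁) + 2f(x₂) + ... + f(xₙ)]

x_0 = 1.0000, f(x_0) = 0.500000, coefficient = 1
x_1 = 1.2750, f(x_1) = 0.439560, coefficient = 2
x_2 = 1.5500, f(x_2) = 0.392157, coefficient = 2
x_3 = 1.8250, f(x_3) = 0.353982, coefficient = 2
x_4 = 2.1000, f(x_4) = 0.322581, coefficient = 2
x_5 = 2.3750, f(x_5) = 0.296296, coefficient = 2
x_6 = 2.6500, f(x_6) = 0.273973, coefficient = 2
x_7 = 2.9250, f(x_7) = 0.254777, coefficient = 2
x_8 = 3.2000, f(x_8) = 0.238095, coefficient = 2
x_9 = 3.4750, f(x_9) = 0.223464, coefficient = 2
x_10 = 3.7500, f(x_10) = 0.210526, coefficient = 1

I ≈ (0.275000/2) × 6.300297 = 0.866291
Exact value: 0.864997
Error: 0.001293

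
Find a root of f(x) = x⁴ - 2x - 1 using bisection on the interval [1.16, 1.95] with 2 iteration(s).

f(x) = x⁴ - 2x - 1
Initial interval: [1.16, 1.95]

Iteration 1:
  c_1 = (1.160000 + 1.950000)/2 = 1.555000
  f(c_1) = f(1.555000) = 1.736845
  f(a) × f(c) < 0, new interval: [1.160000, 1.555000]
Iteration 2:
  c_2 = (1.160000 + 1.555000)/2 = 1.357500
  f(c_2) = f(1.357500) = -0.319065
  f(a) × f(c) ≥ 0, new interval: [1.357500, 1.555000]

After 2 iteration(s), the approximation is c_2 = 1.357500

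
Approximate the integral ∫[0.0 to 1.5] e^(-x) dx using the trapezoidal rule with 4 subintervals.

f(x) = e^(-x)
a = 0.0, b = 1.5, n = 4
h = (b - a)/n = 0.375000

Trapezoidal rule: (h/2)[f(x₀) + 2f(x₁) + 2f(x₂) + ... + f(xₙ)]

x_0 = 0.0000, f(x_0) = 1.000000, coefficient = 1
x_1 = 0.3750, f(x_1) = 0.687289, coefficient = 2
x_2 = 0.7500, f(x_2) = 0.472367, coefficient = 2
x_3 = 1.1250, f(x_3) = 0.324652, coefficient = 2
x_4 = 1.5000, f(x_4) = 0.223130, coefficient = 1

I ≈ (0.375000/2) × 4.191747 = 0.785953
Exact value: 0.776870
Error: 0.009083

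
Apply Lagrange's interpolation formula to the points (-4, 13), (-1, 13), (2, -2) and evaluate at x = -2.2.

Lagrange interpolation formula:
P(x) = Σ yᵢ × Lᵢ(x)
where Lᵢ(x) = Π_{j≠i} (x - xⱼ)/(xᵢ - xⱼ)

L_0(-2.2) = (-2.2 - (-1))/(-4 - (-1)) × (-2.2 - 2)/(-4 - 2) = 0.280000
L_1(-2.2) = (-2.2 - (-4))/(-1 - (-4)) × (-2.2 - 2)/(-1 - 2) = 0.840000
L_2(-2.2) = (-2.2 - (-4))/(2 - (-4)) × (-2.2 - (-1))/(2 - (-1)) = -0.120000

P(-2.2) = 13×L_0(-2.2) + 13×L_1(-2.2) + (-2)×L_2(-2.2)
P(-2.2) = 14.800000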